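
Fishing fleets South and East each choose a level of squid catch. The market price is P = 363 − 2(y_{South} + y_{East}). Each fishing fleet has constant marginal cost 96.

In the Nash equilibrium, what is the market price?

Fishing fleet South's profit: π = y_{South}(363 − 2(y_{South} + y_{East})) − 96y_{South}.
∂π/∂y_{South} = 267 − 4y_{South} − 2y_{East} = 0, so y_{South} = 66.75 − 0.5y_{East}.
Setting y_{South} = y_{East} in the reaction function: y_{South} = 66.75 − 0.5y_{South}, so y_{South} = 66.75 / 1.5 = 44.5.
Equilibrium price: P = 363 − 2·89 = 185.

185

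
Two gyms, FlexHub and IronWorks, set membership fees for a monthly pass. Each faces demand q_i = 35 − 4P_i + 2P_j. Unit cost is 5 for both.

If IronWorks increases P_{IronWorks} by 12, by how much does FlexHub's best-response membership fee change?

FlexHub's profit: π = (P_{FlexHub} − 5)(35 − 4P_{FlexHub} + 2P_{IronWorks}).
∂π/∂P_{FlexHub} = 55 − 8P_{FlexHub} + 2P_{IronWorks} = 0 ⇒ P_{FlexHub} = 6.875 + 0.25P_{IronWorks}.
The reaction-function slope is 0.25, so a 12-unit rise in P_{IronWorks} moves P_{FlexHub} by 0.25 × 12 = 3. FlexHub's best response rises — the actions are strategic complements.

3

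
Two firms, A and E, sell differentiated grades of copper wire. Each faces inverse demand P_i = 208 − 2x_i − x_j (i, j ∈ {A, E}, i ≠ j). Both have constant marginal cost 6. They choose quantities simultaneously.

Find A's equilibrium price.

Firm A's profit: π = x_A(208 − 2x_A − x_E) − 6x_A.
∂π/∂x_A = 202 − 4x_A − x_E = 0 ⇒ x_A = 50.5 − 0.25x_E.
By symmetry x_E = x_A; substituting into the reaction function, 1.25x_A = 50.5 and x_A = 40.4.
P_A = 208 − 2·40.4 − 40.4 = 86.8.

86.8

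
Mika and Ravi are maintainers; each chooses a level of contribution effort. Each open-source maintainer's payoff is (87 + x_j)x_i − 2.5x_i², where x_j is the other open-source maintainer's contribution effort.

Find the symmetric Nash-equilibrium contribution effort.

Mika's payoff is (87 + x_R)x_M − 2.5x_M².
∂π/∂x_M = 87 + x_R − 5x_M = 0, so x_M = 17.4 + 0.2x_R.
By symmetry x_R = x_M; substituting into the reaction function, 0.8x_M = 17.4 and x_M = 21.75.

21.75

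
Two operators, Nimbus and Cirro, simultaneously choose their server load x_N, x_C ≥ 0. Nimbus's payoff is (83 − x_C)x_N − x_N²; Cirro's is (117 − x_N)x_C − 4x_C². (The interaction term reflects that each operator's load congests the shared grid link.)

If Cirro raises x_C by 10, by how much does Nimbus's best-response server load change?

-5

Expanding Nimbus's payoff: 83x_N − x_Cx_N − x_N².
∂π/∂x_N = 83 − x_C − 2x_N = 0, so x_N = 41.5 − 0.5x_C.
The reaction-function slope is −0.5, so a 10-unit rise in x_C moves x_N by −0.5 × 10 = −5. Nimbus's best response falls — the actions are strategic substitutes.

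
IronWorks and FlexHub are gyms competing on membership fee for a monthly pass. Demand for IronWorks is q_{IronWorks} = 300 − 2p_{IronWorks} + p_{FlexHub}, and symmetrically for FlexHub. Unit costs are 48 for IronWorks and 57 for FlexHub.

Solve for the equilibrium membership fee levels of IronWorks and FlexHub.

IronWorks's profit: π = (p_{IronWorks} − 48)(300 − 2p_{IronWorks} + p_{FlexHub}).
∂π/∂p_{IronWorks} = 396 − 4p_{IronWorks} + p_{FlexHub} = 0 ⇒ p_{IronWorks} = 99 + 0.25p_{FlexHub}.
Similarly p_{FlexHub} = 103.5 + 0.25p_{IronWorks}.
Solving the two reaction functions simultaneously: (1 − (0.25)(0.25))p_{IronWorks} = 99 + 0.25·103.5, so 0.9375p_{IronWorks} = 124.875 and p_{IronWorks} = 133.2.
Then p_{FlexHub} = 103.5 + 0.25·133.2 = 136.8.

133.2, 136.8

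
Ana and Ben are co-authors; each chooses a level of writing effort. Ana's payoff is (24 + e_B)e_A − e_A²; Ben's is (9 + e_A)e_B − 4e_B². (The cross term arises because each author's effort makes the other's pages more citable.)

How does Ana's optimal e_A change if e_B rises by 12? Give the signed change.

6

Expanding Ana's payoff: 24e_A + e_Be_A − e_A².
∂π/∂e_A = 24 + e_B − 2e_A = 0, so e_A = 12 + 0.5e_B.
The reaction-function slope is 0.5, so a 12-unit rise in e_B moves e_A by 0.5 × 12 = 6. Ana's best response rises — the actions are strategic complements.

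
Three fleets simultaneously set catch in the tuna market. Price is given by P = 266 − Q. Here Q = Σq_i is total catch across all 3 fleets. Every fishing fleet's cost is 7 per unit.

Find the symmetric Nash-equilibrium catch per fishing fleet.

64.75

A representative fishing fleet's profit is π_i = q_i(266 − Q) − 7q_i, with Q = q_i + Σ_{j≠i} q_j.
First-order condition: 259 − 2q_i − Σ_{j≠i} q_j = 0.
With identical fishing fleets, set every q_j = q: then 259 − 2q − 2q = 0, i.e. q = 259/4 = 64.75.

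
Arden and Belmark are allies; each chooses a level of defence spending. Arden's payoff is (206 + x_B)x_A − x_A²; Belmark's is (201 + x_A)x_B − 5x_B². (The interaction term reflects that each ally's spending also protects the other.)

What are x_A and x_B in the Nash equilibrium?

Expanding Arden's payoff: 206x_A + x_Bx_A − x_A².
∂π/∂x_A = 206 + x_B − 2x_A = 0, so x_A = 103 + 0.5x_B.
Likewise for Belmark: x_B = 20.1 + 0.1x_A.
Solving the two reaction functions simultaneously: (1 − (0.5)(0.1))x_A = 103 + 0.5·20.1, so 0.95x_A = 113.05 and x_A = 119.
Then x_B = 20.1 + 0.1·119 = 32.

119, 32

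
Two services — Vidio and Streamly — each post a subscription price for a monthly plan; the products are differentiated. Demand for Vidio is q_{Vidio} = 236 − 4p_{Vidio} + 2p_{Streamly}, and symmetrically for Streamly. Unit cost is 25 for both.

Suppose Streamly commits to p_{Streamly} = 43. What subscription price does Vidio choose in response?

52.75

Vidio's profit: π = (p_{Vidio} − 25)(236 − 4p_{Vidio} + 2p_{Streamly}).
∂π/∂p_{Vidio} = 336 − 8p_{Vidio} + 2p_{Streamly} = 0 ⇒ p_{Vidio} = 42 + 0.25p_{Streamly}.
At p_{Streamly} = 43: p_{Vidio} = 42 + 0.25·43 = 52.75.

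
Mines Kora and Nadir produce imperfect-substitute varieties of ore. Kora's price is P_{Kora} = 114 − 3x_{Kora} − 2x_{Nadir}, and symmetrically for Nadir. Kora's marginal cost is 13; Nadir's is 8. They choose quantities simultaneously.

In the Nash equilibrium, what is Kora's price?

Mine Kora's profit: π = x_{Kora}(114 − 3x_{Kora} − 2x_{Nadir}) − 13x_{Kora}.
∂π/∂x_{Kora} = 101 − 6x_{Kora} − 2x_{Nadir} = 0 ⇒ x_{Kora} = 101/6 − (1/3)x_{Nadir}.
Similarly x_{Nadir} = 53/3 − (1/3)x_{Kora}.
Plugging x_{Nadir} into Kora's best response: x_{Kora} = 101/6 − (1/3)(53/3 − (1/3)x_{Kora}) ⇒ (8/9)x_{Kora} = 197/18, so x_{Kora} = 12.3125.
Then x_{Nadir} = 53/3 − (1/3)·12.3125 = 13.5625.
P_{Kora} = 114 − 3·12.3125 − 2·13.5625 = 49.9375.

49.9375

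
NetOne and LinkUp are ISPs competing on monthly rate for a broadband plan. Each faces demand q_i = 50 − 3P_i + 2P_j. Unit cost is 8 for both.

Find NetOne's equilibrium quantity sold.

31.5

NetOne's profit: π = (P_{NetOne} − 8)(50 − 3P_{NetOne} + 2P_{LinkUp}).
∂π/∂P_{NetOne} = 74 − 6P_{NetOne} + 2P_{LinkUp} = 0 ⇒ P_{NetOne} = 37/3 + (1/3)P_{LinkUp}.
Setting P_{NetOne} = P_{LinkUp} in the reaction function: P_{NetOne} = 37/3 + (1/3)P_{NetOne}, so P_{NetOne} = (37/3) / (2/3) = 18.5.
q_{NetOne} = 50 − 3·18.5 + 2·18.5 = 31.5.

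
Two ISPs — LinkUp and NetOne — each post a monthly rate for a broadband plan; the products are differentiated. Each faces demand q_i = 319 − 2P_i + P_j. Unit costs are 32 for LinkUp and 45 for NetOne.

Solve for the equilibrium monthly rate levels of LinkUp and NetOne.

129.4, 134.6

LinkUp's profit: π = (P_{LinkUp} − 32)(319 − 2P_{LinkUp} + P_{NetOne}).
∂π/∂P_{LinkUp} = 383 − 4P_{LinkUp} + P_{NetOne} = 0 ⇒ P_{LinkUp} = 95.75 + 0.25P_{NetOne}.
Similarly P_{NetOne} = 102.25 + 0.25P_{LinkUp}.
Substituting the second reaction function into the first: P_{LinkUp} = 95.75 + 0.25(102.25 + 0.25P_{LinkUp}), which gives 0.9375P_{LinkUp} = 121.3125 ⇒ P_{LinkUp} = 129.4.
Then P_{NetOne} = 102.25 + 0.25·129.4 = 134.6.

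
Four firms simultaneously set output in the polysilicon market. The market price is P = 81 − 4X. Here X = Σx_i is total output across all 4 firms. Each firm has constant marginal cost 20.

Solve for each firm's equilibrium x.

A representative firm's profit is π_i = x_i(81 − 4X) − 20x_i, with X = x_i + Σ_{j≠i} x_j.
First-order condition: 61 − 8x_i − 4Σ_{j≠i} x_j = 0.
With identical firms, set every x_j = x: then 61 − 8x − 12x = 0, i.e. x = 61/20 = 3.05.

3.05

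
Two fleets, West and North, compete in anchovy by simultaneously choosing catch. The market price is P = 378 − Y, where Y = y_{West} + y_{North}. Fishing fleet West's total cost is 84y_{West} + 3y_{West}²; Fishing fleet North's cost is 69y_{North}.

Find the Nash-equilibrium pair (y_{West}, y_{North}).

Fishing fleet West's profit: π = y_{West}(378 − (y_{West} + y_{North})) − 84y_{West} − 3y_{West}².
∂π/∂y_{West} = 294 − 8y_{West} − y_{North} = 0, so y_{West} = 36.75 − 0.125y_{North}.
For North: ∂π/∂y_{North} = 309 − 2y_{North} − y_{West} = 0 ⇒ y_{North} = 154.5 − 0.5y_{West}.
Substituting the second reaction function into the first: y_{West} = 36.75 − 0.125(154.5 − 0.5y_{West}), which gives 0.9375y_{West} = 17.4375 ⇒ y_{West} = 18.6.
Then y_{North} = 154.5 − 0.5·18.6 = 145.2.

18.6, 145.2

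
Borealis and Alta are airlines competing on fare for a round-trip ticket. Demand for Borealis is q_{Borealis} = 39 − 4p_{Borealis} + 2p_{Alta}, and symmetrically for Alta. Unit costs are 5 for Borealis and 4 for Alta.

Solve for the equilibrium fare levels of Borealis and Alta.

9.7, 9.3

Borealis's profit: π = (p_{Borealis} − 5)(39 − 4p_{Borealis} + 2p_{Alta}).
∂π/∂p_{Borealis} = 59 − 8p_{Borealis} + 2p_{Alta} = 0 ⇒ p_{Borealis} = 7.375 + 0.25p_{Alta}.
Similarly p_{Alta} = 6.875 + 0.25p_{Borealis}.
Plugging p_{Alta} into Borealis's best response: p_{Borealis} = 7.375 + 0.25(6.875 + 0.25p_{Borealis}) ⇒ 0.9375p_{Borealis} = 291/32, so p_{Borealis} = 9.7.
Then p_{Alta} = 6.875 + 0.25·9.7 = 9.3.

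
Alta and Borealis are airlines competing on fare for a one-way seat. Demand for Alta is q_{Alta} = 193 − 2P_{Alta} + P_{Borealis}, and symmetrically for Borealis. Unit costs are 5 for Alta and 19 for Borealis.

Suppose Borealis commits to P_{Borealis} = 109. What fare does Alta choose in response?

78

Alta's profit: π = (P_{Alta} − 5)(193 − 2P_{Alta} + P_{Borealis}).
∂π/∂P_{Alta} = 203 − 4P_{Alta} + P_{Borealis} = 0 ⇒ P_{Alta} = 50.75 + 0.25P_{Borealis}.
At P_{Borealis} = 109: P_{Alta} = 50.75 + 0.25·109 = 78.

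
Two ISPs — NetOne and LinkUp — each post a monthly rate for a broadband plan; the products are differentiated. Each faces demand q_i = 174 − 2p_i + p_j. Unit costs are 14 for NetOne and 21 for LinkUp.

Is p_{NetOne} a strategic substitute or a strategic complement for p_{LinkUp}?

strategic complements

NetOne's profit: π = (p_{NetOne} − 14)(174 − 2p_{NetOne} + p_{LinkUp}).
∂π/∂p_{NetOne} = 202 − 4p_{NetOne} + p_{LinkUp} = 0 ⇒ p_{NetOne} = 50.5 + 0.25p_{LinkUp}.
The best-response slope dp_{NetOne}/dp_{LinkUp} = 0.25 > 0: the reaction function is upward-sloping, so the choices are strategic complements.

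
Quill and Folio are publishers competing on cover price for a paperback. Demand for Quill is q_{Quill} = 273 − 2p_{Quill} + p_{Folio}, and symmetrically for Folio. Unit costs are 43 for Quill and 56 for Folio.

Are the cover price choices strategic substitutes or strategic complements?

strategic complements

Quill's profit: π = (p_{Quill} − 43)(273 − 2p_{Quill} + p_{Folio}).
∂π/∂p_{Quill} = 359 − 4p_{Quill} + p_{Folio} = 0 ⇒ p_{Quill} = 89.75 + 0.25p_{Folio}.
The best-response slope dp_{Quill}/dp_{Folio} = 0.25 > 0: the reaction function is upward-sloping, so the choices are strategic complements.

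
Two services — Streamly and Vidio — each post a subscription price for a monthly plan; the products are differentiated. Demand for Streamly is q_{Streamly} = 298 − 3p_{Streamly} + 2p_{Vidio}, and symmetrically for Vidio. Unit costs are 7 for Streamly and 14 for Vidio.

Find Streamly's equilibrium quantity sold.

Streamly's profit: π = (p_{Streamly} − 7)(298 − 3p_{Streamly} + 2p_{Vidio}).
∂π/∂p_{Streamly} = 319 − 6p_{Streamly} + 2p_{Vidio} = 0 ⇒ p_{Streamly} = 319/6 + (1/3)p_{Vidio}.
Similarly p_{Vidio} = 170/3 + (1/3)p_{Streamly}.
Plugging p_{Vidio} into Streamly's best response: p_{Streamly} = 319/6 + (1/3)(170/3 + (1/3)p_{Streamly}) ⇒ (8/9)p_{Streamly} = 1297/18, so p_{Streamly} = 81.0625.
Then p_{Vidio} = 170/3 + (1/3)·81.0625 = 83.6875.
q_{Streamly} = 298 − 3·81.0625 + 2·83.6875 = 222.1875.

222.1875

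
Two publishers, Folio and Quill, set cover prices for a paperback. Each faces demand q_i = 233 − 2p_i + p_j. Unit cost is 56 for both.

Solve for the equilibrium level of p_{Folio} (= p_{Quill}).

Folio's profit: π = (p_{Folio} − 56)(233 − 2p_{Folio} + p_{Quill}).
∂π/∂p_{Folio} = 345 − 4p_{Folio} + p_{Quill} = 0 ⇒ p_{Folio} = 86.25 + 0.25p_{Quill}.
The game is symmetric, so in equilibrium p_{Quill} = p_{Folio}: the reaction function gives 0.75p_{Folio} = 86.25, hence p_{Folio} = 115.

115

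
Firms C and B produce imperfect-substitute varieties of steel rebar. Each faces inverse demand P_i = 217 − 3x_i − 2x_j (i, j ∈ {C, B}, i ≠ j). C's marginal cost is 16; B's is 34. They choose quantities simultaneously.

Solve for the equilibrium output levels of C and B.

26.25, 21.75

Firm C's profit: π = x_C(217 − 3x_C − 2x_B) − 16x_C.
∂π/∂x_C = 201 − 6x_C − 2x_B = 0 ⇒ x_C = 33.5 − (1/3)x_B.
Similarly x_B = 30.5 − (1/3)x_C.
Solving the two reaction functions simultaneously: (1 − (−1/3)(−1/3))x_C = 33.5 − (1/3)·30.5, so (8/9)x_C = 70/3 and x_C = 26.25.
Then x_B = 30.5 − (1/3)·26.25 = 21.75.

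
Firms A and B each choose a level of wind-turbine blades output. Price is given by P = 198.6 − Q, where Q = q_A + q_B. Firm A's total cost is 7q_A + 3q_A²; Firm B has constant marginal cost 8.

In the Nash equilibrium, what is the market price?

Firm A's profit: π = q_A(198.6 − (q_A + q_B)) − 7q_A − 3q_A².
∂π/∂q_A = 191.6 − 8q_A − q_B = 0, so q_A = 23.95 − 0.125q_B.
For B: ∂π/∂q_B = 190.6 − 2q_B − q_A = 0 ⇒ q_B = 95.3 − 0.5q_A.
Solving the two reaction functions simultaneously: (1 − (−0.125)(−0.5))q_A = 23.95 − 0.125·95.3, so 0.9375q_A = 12.0375 and q_A = 12.84.
Then q_B = 95.3 − 0.5·12.84 = 88.88.
Equilibrium price: P = 198.6 − 101.72 = 96.88.

96.88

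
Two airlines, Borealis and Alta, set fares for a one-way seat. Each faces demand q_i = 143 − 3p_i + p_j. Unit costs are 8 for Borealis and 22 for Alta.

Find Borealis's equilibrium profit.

2122.68

Borealis's profit: π = (p_{Borealis} − 8)(143 − 3p_{Borealis} + p_{Alta}).
∂π/∂p_{Borealis} = 167 − 6p_{Borealis} + p_{Alta} = 0 ⇒ p_{Borealis} = 167/6 + (1/6)p_{Alta}.
Similarly p_{Alta} = 209/6 + (1/6)p_{Borealis}.
Substituting the second reaction function into the first: p_{Borealis} = 167/6 + (1/6)(209/6 + (1/6)p_{Borealis}), which gives (35/36)p_{Borealis} = 1211/36 ⇒ p_{Borealis} = 34.6.
Then p_{Alta} = 209/6 + (1/6)·34.6 = 40.6.
q_{Borealis} = 143 − 3·34.6 + 40.6 = 79.8.
Profit = (34.6 − 8)·79.8 = 2122.68.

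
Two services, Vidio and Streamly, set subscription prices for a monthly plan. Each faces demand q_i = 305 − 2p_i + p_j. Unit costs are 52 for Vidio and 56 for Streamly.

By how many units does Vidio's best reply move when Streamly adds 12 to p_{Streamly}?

Vidio's profit: π = (p_{Vidio} − 52)(305 − 2p_{Vidio} + p_{Streamly}).
∂π/∂p_{Vidio} = 409 − 4p_{Vidio} + p_{Streamly} = 0 ⇒ p_{Vidio} = 102.25 + 0.25p_{Streamly}.
The reaction-function slope is 0.25, so a 12-unit rise in p_{Streamly} moves p_{Vidio} by 0.25 × 12 = 3. Vidio's best response rises — the actions are strategic complements.

3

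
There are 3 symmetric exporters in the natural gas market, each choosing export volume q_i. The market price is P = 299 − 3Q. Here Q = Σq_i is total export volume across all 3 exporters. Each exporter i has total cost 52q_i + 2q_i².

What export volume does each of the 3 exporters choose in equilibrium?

A representative exporter's profit is π_i = q_i(299 − 3Q) − 52q_i − 2q_i², with Q = q_i + Σ_{j≠i} q_j.
First-order condition: 247 − 10q_i − 3Σ_{j≠i} q_j = 0.
Imposing symmetry (q_j = q for all j) turns Σ_{j≠i} q_j into 2q, so 247 = 16q and q = 15.4375.

15.4375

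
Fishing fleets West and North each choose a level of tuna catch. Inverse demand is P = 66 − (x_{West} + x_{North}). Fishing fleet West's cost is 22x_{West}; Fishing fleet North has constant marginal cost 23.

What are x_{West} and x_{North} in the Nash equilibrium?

15, 14

Fishing fleet West's profit: π = x_{West}(66 − (x_{West} + x_{North})) − 22x_{West}.
∂π/∂x_{West} = 44 − 2x_{West} − x_{North} = 0, so x_{West} = 22 − 0.5x_{North}.
By the same steps for North: x_{North} = 21.5 − 0.5x_{West}.
Solving the two reaction functions simultaneously: (1 − (−0.5)(−0.5))x_{West} = 22 − 0.5·21.5, so 0.75x_{West} = 11.25 and x_{West} = 15.
Then x_{North} = 21.5 − 0.5·15 = 14.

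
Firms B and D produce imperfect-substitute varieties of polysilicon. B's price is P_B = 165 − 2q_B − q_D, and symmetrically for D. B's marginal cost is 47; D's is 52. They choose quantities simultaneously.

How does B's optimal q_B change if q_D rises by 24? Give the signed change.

Firm B's profit: π = q_B(165 − 2q_B − q_D) − 47q_B.
∂π/∂q_B = 118 − 4q_B − q_D = 0 ⇒ q_B = 29.5 − 0.25q_D.
The reaction-function slope is −0.25, so a 24-unit rise in q_D moves q_B by −0.25 × 24 = −6. B's best response falls — the actions are strategic substitutes.

-6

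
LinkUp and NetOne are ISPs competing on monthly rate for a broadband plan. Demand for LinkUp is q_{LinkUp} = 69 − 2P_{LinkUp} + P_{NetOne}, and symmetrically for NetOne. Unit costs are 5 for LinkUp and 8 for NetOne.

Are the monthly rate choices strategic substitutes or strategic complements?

strategic complements

LinkUp's profit: π = (P_{LinkUp} − 5)(69 − 2P_{LinkUp} + P_{NetOne}).
∂π/∂P_{LinkUp} = 79 − 4P_{LinkUp} + P_{NetOne} = 0 ⇒ P_{LinkUp} = 19.75 + 0.25P_{NetOne}.
The best-response slope dP_{LinkUp}/dP_{NetOne} = 0.25 > 0: the reaction function is upward-sloping, so the choices are strategic complements.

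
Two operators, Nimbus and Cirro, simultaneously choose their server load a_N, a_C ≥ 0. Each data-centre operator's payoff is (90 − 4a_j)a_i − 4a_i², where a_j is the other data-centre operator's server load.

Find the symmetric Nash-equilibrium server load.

Nimbus's payoff is (90 − 4a_C)a_N − 4a_N².
∂π/∂a_N = 90 − 4a_C − 8a_N = 0, so a_N = 11.25 − 0.5a_C.
The game is symmetric, so in equilibrium a_C = a_N: the reaction function gives 1.5a_N = 11.25, hence a_N = 7.5.

7.5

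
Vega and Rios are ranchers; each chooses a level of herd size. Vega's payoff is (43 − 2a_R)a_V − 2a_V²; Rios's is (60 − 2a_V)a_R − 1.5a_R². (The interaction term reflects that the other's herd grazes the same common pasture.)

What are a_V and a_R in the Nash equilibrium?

1.125, 19.25

Expanding Vega's payoff: 43a_V − 2a_Ra_V − 2a_V².
∂π/∂a_V = 43 − 2a_R − 4a_V = 0, so a_V = 10.75 − 0.5a_R.
Likewise for Rios: a_R = 20 − (2/3)a_V.
Plugging a_R into Vega's best response: a_V = 10.75 − 0.5(20 − (2/3)a_V) ⇒ (2/3)a_V = 0.75, so a_V = 1.125.
Then a_R = 20 − (2/3)·1.125 = 19.25.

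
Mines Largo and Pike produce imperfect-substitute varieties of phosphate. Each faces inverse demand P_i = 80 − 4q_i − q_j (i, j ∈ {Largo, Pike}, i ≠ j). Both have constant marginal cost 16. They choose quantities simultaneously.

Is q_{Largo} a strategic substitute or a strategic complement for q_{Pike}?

Mine Largo's profit: π = q_{Largo}(80 − 4q_{Largo} − q_{Pike}) − 16q_{Largo}.
∂π/∂q_{Largo} = 64 − 8q_{Largo} − q_{Pike} = 0 ⇒ q_{Largo} = 8 − 0.125q_{Pike}.
The best-response slope dq_{Largo}/dq_{Pike} = −0.125 < 0: the reaction function is downward-sloping, so the choices are strategic substitutes.

strategic substitutes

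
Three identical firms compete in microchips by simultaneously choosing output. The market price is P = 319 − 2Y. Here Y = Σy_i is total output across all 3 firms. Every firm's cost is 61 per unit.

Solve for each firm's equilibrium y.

32.25

A representative firm's profit is π_i = y_i(319 − 2Y) − 61y_i, with Y = y_i + Σ_{j≠i} y_j.
First-order condition: 258 − 4y_i − 2Σ_{j≠i} y_j = 0.
In a symmetric equilibrium every firm chooses the same y, so Σ_{j≠i} y_j = 2y. The condition becomes 258 − 8y = 0, giving y = 258/8 = 32.25.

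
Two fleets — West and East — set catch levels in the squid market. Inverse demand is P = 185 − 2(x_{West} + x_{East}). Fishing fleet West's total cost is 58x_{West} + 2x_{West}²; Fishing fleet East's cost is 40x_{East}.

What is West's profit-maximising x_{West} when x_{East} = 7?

Fishing fleet West's profit: π = x_{West}(185 − 2(x_{West} + x_{East})) − 58x_{West} − 2x_{West}².
∂π/∂x_{West} = 127 − 8x_{West} − 2x_{East} = 0, so x_{West} = 15.875 − 0.25x_{East}.
At x_{East} = 7: x_{West} = 15.875 − 0.25·7 = 14.125.

14.125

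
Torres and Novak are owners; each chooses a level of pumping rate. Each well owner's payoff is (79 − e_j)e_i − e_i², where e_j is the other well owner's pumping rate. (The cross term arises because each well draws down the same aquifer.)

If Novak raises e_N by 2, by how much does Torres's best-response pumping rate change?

Torres's payoff is (79 − e_N)e_T − e_T².
∂π/∂e_T = 79 − e_N − 2e_T = 0, so e_T = 39.5 − 0.5e_N.
The reaction-function slope is −0.5, so a 2-unit rise in e_N moves e_T by −0.5 × 2 = −1. Torres's best response falls — the actions are strategic substitutes.

-1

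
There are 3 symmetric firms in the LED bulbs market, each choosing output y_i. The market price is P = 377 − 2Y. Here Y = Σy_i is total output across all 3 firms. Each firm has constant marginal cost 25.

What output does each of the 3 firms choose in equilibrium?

44

A representative firm's profit is π_i = y_i(377 − 2Y) − 25y_i, with Y = y_i + Σ_{j≠i} y_j.
First-order condition: 352 − 4y_i − 2Σ_{j≠i} y_j = 0.
In a symmetric equilibrium every firm chooses the same y, so Σ_{j≠i} y_j = 2y. The condition becomes 352 − 8y = 0, giving y = 352/8 = 44.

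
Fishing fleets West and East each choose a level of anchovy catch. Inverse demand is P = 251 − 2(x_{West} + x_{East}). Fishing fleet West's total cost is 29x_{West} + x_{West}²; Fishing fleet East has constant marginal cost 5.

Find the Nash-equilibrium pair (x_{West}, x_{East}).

Fishing fleet West's profit: π = x_{West}(251 − 2(x_{West} + x_{East})) − 29x_{West} − x_{West}².
∂π/∂x_{West} = 222 − 6x_{West} − 2x_{East} = 0, so x_{West} = 37 − (1/3)x_{East}.
For East: ∂π/∂x_{East} = 246 − 4x_{East} − 2x_{West} = 0 ⇒ x_{East} = 61.5 − 0.5x_{West}.
Substituting the second reaction function into the first: x_{West} = 37 − (1/3)(61.5 − 0.5x_{West}), which gives (5/6)x_{West} = 16.5 ⇒ x_{West} = 19.8.
Then x_{East} = 61.5 − 0.5·19.8 = 51.6.

19.8, 51.6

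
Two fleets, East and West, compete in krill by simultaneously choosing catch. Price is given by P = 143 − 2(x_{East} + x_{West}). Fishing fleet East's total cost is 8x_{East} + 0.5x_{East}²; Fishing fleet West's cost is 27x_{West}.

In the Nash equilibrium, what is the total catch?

38.625

Fishing fleet East's profit: π = x_{East}(143 − 2(x_{East} + x_{West})) − 8x_{East} − 0.5x_{East}².
∂π/∂x_{East} = 135 − 5x_{East} − 2x_{West} = 0, so x_{East} = 27 − 0.4x_{West}.
For West: ∂π/∂x_{West} = 116 − 4x_{West} − 2x_{East} = 0 ⇒ x_{West} = 29 − 0.5x_{East}.
Plugging x_{West} into East's best response: x_{East} = 27 − 0.4(29 − 0.5x_{East}) ⇒ 0.8x_{East} = 15.4, so x_{East} = 19.25.
Then x_{West} = 29 − 0.5·19.25 = 19.375.
Total catch: 19.25 + 19.375 = 38.625.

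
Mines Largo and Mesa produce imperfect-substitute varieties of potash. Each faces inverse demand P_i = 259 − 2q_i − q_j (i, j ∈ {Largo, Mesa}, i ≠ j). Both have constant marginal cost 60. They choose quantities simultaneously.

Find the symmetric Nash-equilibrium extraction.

39.8

Mine Largo's profit: π = q_{Largo}(259 − 2q_{Largo} − q_{Mesa}) − 60q_{Largo}.
∂π/∂q_{Largo} = 199 − 4q_{Largo} − q_{Mesa} = 0 ⇒ q_{Largo} = 49.75 − 0.25q_{Mesa}.
The game is symmetric, so in equilibrium q_{Mesa} = q_{Largo}: the reaction function gives 1.25q_{Largo} = 49.75, hence q_{Largo} = 39.8.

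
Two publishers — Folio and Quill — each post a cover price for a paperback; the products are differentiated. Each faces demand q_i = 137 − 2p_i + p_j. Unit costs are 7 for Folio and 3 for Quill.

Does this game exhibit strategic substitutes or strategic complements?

Folio's profit: π = (p_{Folio} − 7)(137 − 2p_{Folio} + p_{Quill}).
∂π/∂p_{Folio} = 151 − 4p_{Folio} + p_{Quill} = 0 ⇒ p_{Folio} = 37.75 + 0.25p_{Quill}.
The best-response slope dp_{Folio}/dp_{Quill} = 0.25 > 0: the reaction function is upward-sloping, so the choices are strategic complements.

strategic complements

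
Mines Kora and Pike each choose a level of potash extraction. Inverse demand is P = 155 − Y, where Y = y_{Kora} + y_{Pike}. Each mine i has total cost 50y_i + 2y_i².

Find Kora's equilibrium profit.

Mine Kora's profit: π = y_{Kora}(155 − (y_{Kora} + y_{Pike})) − 50y_{Kora} − 2y_{Kora}².
∂π/∂y_{Kora} = 105 − 6y_{Kora} − y_{Pike} = 0, so y_{Kora} = 17.5 − (1/6)y_{Pike}.
Setting y_{Kora} = y_{Pike} in the reaction function: y_{Kora} = 17.5 − (1/6)y_{Kora}, so y_{Kora} = 17.5 / (7/6) = 15.
Price P = 155 − 30 = 125.
Kora's profit: (125 − 50)·15 − 2(15)² = 675.

675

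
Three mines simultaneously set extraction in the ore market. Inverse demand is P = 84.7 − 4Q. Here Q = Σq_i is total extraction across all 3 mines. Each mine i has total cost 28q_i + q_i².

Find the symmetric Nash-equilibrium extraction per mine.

A representative mine's profit is π_i = q_i(84.7 − 4Q) − 28q_i − q_i², with Q = q_i + Σ_{j≠i} q_j.
First-order condition: 56.7 − 10q_i − 4Σ_{j≠i} q_j = 0.
In a symmetric equilibrium every mine chooses the same q, so Σ_{j≠i} q_j = 2q. The condition becomes 56.7 − 18q = 0, giving q = 56.7/18 = 3.15.

3.15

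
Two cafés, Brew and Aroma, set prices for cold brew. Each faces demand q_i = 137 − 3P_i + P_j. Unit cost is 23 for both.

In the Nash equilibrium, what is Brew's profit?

993.72

Brew's profit: π = (P_{Brew} − 23)(137 − 3P_{Brew} + P_{Aroma}).
∂π/∂P_{Brew} = 206 − 6P_{Brew} + P_{Aroma} = 0 ⇒ P_{Brew} = 103/3 + (1/6)P_{Aroma}.
Setting P_{Brew} = P_{Aroma} in the reaction function: P_{Brew} = 103/3 + (1/6)P_{Brew}, so P_{Brew} = (103/3) / (5/6) = 41.2.
q_{Brew} = 137 − 3·41.2 + 41.2 = 54.6.
Profit = (41.2 − 23)·54.6 = 993.72.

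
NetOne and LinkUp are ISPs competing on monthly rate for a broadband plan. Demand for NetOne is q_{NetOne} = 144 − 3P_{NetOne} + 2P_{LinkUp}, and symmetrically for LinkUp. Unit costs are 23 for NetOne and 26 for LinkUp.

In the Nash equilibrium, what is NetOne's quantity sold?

92.4375

NetOne's profit: π = (P_{NetOne} − 23)(144 − 3P_{NetOne} + 2P_{LinkUp}).
∂π/∂P_{NetOne} = 213 − 6P_{NetOne} + 2P_{LinkUp} = 0 ⇒ P_{NetOne} = 35.5 + (1/3)P_{LinkUp}.
Similarly P_{LinkUp} = 37 + (1/3)P_{NetOne}.
Substituting the second reaction function into the first: P_{NetOne} = 35.5 + (1/3)(37 + (1/3)P_{NetOne}), which gives (8/9)P_{NetOne} = 287/6 ⇒ P_{NetOne} = 53.8125.
Then P_{LinkUp} = 37 + (1/3)·53.8125 = 54.9375.
q_{NetOne} = 144 − 3·53.8125 + 2·54.9375 = 92.4375.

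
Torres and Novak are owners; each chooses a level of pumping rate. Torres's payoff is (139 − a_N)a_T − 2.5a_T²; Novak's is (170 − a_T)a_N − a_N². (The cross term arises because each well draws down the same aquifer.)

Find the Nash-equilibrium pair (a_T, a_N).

12, 79

Expanding Torres's payoff: 139a_T − a_Na_T − 2.5a_T².
∂π/∂a_T = 139 − a_N − 5a_T = 0, so a_T = 27.8 − 0.2a_N.
Likewise for Novak: a_N = 85 − 0.5a_T.
Substituting the second reaction function into the first: a_T = 27.8 − 0.2(85 − 0.5a_T), which gives 0.9a_T = 10.8 ⇒ a_T = 12.
Then a_N = 85 − 0.5·12 = 79.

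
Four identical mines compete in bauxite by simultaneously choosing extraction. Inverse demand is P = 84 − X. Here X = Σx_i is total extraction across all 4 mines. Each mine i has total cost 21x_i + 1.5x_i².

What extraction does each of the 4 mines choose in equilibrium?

A representative mine's profit is π_i = x_i(84 − X) − 21x_i − 1.5x_i², with X = x_i + Σ_{j≠i} x_j.
First-order condition: 63 − 5x_i − Σ_{j≠i} x_j = 0.
In a symmetric equilibrium every mine chooses the same x, so Σ_{j≠i} x_j = 3x. The condition becomes 63 − 8x = 0, giving x = 63/8 = 7.875.

7.875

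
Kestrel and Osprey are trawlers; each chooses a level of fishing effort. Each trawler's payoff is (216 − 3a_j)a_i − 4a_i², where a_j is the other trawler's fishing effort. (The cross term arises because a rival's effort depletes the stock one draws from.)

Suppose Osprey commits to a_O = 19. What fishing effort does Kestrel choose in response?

19.875

Kestrel's payoff is (216 − 3a_O)a_K − 4a_K².
∂π/∂a_K = 216 − 3a_O − 8a_K = 0, so a_K = 27 − 0.375a_O.
At a_O = 19: a_K = 27 − 0.375·19 = 19.875.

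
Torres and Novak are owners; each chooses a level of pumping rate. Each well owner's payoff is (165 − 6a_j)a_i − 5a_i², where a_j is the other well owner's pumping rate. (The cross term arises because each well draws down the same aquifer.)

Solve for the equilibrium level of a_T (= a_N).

10.3125

Torres's payoff is (165 − 6a_N)a_T − 5a_T².
∂π/∂a_T = 165 − 6a_N − 10a_T = 0, so a_T = 16.5 − 0.6a_N.
Setting a_T = a_N in the reaction function: a_T = 16.5 − 0.6a_T, so a_T = 16.5 / 1.6 = 10.3125.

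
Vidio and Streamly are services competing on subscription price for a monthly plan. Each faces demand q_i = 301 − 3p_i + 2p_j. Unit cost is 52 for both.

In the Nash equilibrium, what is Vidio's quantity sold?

Vidio's profit: π = (p_{Vidio} − 52)(301 − 3p_{Vidio} + 2p_{Streamly}).
∂π/∂p_{Vidio} = 457 − 6p_{Vidio} + 2p_{Streamly} = 0 ⇒ p_{Vidio} = 457/6 + (1/3)p_{Streamly}.
By symmetry p_{Streamly} = p_{Vidio}; substituting into the reaction function, (2/3)p_{Vidio} = 457/6 and p_{Vidio} = 114.25.
q_{Vidio} = 301 − 3·114.25 + 2·114.25 = 186.75.

186.75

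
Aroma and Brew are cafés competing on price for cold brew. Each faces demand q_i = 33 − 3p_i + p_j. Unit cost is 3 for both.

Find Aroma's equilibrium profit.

Aroma's profit: π = (p_{Aroma} − 3)(33 − 3p_{Aroma} + p_{Brew}).
∂π/∂p_{Aroma} = 42 − 6p_{Aroma} + p_{Brew} = 0 ⇒ p_{Aroma} = 7 + (1/6)p_{Brew}.
The game is symmetric, so in equilibrium p_{Brew} = p_{Aroma}: the reaction function gives (5/6)p_{Aroma} = 7, hence p_{Aroma} = 8.4.
q_{Aroma} = 33 − 3·8.4 + 8.4 = 16.2.
Profit = (8.4 − 3)·16.2 = 87.48.

87.48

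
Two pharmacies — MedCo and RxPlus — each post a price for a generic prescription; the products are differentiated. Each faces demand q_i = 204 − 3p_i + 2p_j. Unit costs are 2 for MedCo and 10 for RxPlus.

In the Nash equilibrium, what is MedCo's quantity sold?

MedCo's profit: π = (p_{MedCo} − 2)(204 − 3p_{MedCo} + 2p_{RxPlus}).
∂π/∂p_{MedCo} = 210 − 6p_{MedCo} + 2p_{RxPlus} = 0 ⇒ p_{MedCo} = 35 + (1/3)p_{RxPlus}.
Similarly p_{RxPlus} = 39 + (1/3)p_{MedCo}.
Plugging p_{RxPlus} into MedCo's best response: p_{MedCo} = 35 + (1/3)(39 + (1/3)p_{MedCo}) ⇒ (8/9)p_{MedCo} = 48, so p_{MedCo} = 54.
Then p_{RxPlus} = 39 + (1/3)·54 = 57.
q_{MedCo} = 204 − 3·54 + 2·57 = 156.

156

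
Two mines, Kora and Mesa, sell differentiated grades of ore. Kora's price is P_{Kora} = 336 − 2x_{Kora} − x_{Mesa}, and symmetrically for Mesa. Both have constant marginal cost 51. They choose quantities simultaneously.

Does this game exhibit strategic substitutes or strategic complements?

Mine Kora's profit: π = x_{Kora}(336 − 2x_{Kora} − x_{Mesa}) − 51x_{Kora}.
∂π/∂x_{Kora} = 285 − 4x_{Kora} − x_{Mesa} = 0 ⇒ x_{Kora} = 71.25 − 0.25x_{Mesa}.
The best-response slope dx_{Kora}/dx_{Mesa} = −0.25 < 0: the reaction function is downward-sloping, so the choices are strategic substitutes.

strategic substitutes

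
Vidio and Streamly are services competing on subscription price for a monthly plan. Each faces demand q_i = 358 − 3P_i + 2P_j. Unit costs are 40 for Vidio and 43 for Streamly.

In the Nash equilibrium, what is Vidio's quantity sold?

240.1875

Vidio's profit: π = (P_{Vidio} − 40)(358 − 3P_{Vidio} + 2P_{Streamly}).
∂π/∂P_{Vidio} = 478 − 6P_{Vidio} + 2P_{Streamly} = 0 ⇒ P_{Vidio} = 239/3 + (1/3)P_{Streamly}.
Similarly P_{Streamly} = 487/6 + (1/3)P_{Vidio}.
Solving the two reaction functions simultaneously: (1 − (1/3)(1/3))P_{Vidio} = 239/3 + (1/3)·(487/6), so (8/9)P_{Vidio} = 1921/18 and P_{Vidio} = 120.0625.
Then P_{Streamly} = 487/6 + (1/3)·120.0625 = 121.1875.
q_{Vidio} = 358 − 3·120.0625 + 2·121.1875 = 240.1875.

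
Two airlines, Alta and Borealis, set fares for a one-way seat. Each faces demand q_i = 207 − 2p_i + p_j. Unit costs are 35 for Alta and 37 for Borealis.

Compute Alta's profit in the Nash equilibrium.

6635.52

Alta's profit: π = (p_{Alta} − 35)(207 − 2p_{Alta} + p_{Borealis}).
∂π/∂p_{Alta} = 277 − 4p_{Alta} + p_{Borealis} = 0 ⇒ p_{Alta} = 69.25 + 0.25p_{Borealis}.
Similarly p_{Borealis} = 70.25 + 0.25p_{Alta}.
Plugging p_{Borealis} into Alta's best response: p_{Alta} = 69.25 + 0.25(70.25 + 0.25p_{Alta}) ⇒ 0.9375p_{Alta} = 86.8125, so p_{Alta} = 92.6.
Then p_{Borealis} = 70.25 + 0.25·92.6 = 93.4.
q_{Alta} = 207 − 2·92.6 + 93.4 = 115.2.
Profit = (92.6 − 35)·115.2 = 6635.52.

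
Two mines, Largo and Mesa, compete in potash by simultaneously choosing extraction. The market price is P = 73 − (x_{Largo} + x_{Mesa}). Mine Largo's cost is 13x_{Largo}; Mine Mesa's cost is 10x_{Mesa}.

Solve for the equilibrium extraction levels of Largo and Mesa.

19, 22

Mine Largo's profit: π = x_{Largo}(73 − (x_{Largo} + x_{Mesa})) − 13x_{Largo}.
∂π/∂x_{Largo} = 60 − 2x_{Largo} − x_{Mesa} = 0, so x_{Largo} = 30 − 0.5x_{Mesa}.
By the same steps for Mesa: x_{Mesa} = 31.5 − 0.5x_{Largo}.
Solving the two reaction functions simultaneously: (1 − (−0.5)(−0.5))x_{Largo} = 30 − 0.5·31.5, so 0.75x_{Largo} = 14.25 and x_{Largo} = 19.
Then x_{Mesa} = 31.5 − 0.5·19 = 22.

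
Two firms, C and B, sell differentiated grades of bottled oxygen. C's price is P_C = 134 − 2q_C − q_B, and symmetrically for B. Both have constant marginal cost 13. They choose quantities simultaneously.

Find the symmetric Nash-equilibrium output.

24.2

Firm C's profit: π = q_C(134 − 2q_C − q_B) − 13q_C.
∂π/∂q_C = 121 − 4q_C − q_B = 0 ⇒ q_C = 30.25 − 0.25q_B.
By symmetry q_B = q_C; substituting into the reaction function, 1.25q_C = 30.25 and q_C = 24.2.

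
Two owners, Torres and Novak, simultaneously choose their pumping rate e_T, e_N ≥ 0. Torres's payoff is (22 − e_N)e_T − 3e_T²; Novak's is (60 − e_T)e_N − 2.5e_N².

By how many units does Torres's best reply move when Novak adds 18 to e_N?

Expanding Torres's payoff: 22e_T − e_Ne_T − 3e_T².
∂π/∂e_T = 22 − e_N − 6e_T = 0, so e_T = 11/3 − (1/6)e_N.
The reaction-function slope is −1/6, so an 18-unit rise in e_N moves e_T by −1/6 × 18 = −3. Torres's best response falls — the actions are strategic substitutes.

-3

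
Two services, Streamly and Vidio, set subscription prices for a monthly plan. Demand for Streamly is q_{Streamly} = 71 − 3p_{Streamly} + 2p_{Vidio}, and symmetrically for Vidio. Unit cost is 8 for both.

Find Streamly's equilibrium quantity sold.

Streamly's profit: π = (p_{Streamly} − 8)(71 − 3p_{Streamly} + 2p_{Vidio}).
∂π/∂p_{Streamly} = 95 − 6p_{Streamly} + 2p_{Vidio} = 0 ⇒ p_{Streamly} = 95/6 + (1/3)p_{Vidio}.
The game is symmetric, so in equilibrium p_{Vidio} = p_{Streamly}: the reaction function gives (2/3)p_{Streamly} = 95/6, hence p_{Streamly} = 23.75.
q_{Streamly} = 71 − 3·23.75 + 2·23.75 = 47.25.

47.25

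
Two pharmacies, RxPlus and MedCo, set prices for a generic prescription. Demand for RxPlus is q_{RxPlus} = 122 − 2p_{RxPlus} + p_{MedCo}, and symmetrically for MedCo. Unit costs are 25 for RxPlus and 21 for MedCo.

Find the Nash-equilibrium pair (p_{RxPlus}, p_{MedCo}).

RxPlus's profit: π = (p_{RxPlus} − 25)(122 − 2p_{RxPlus} + p_{MedCo}).
∂π/∂p_{RxPlus} = 172 − 4p_{RxPlus} + p_{MedCo} = 0 ⇒ p_{RxPlus} = 43 + 0.25p_{MedCo}.
Similarly p_{MedCo} = 41 + 0.25p_{RxPlus}.
Plugging p_{MedCo} into RxPlus's best response: p_{RxPlus} = 43 + 0.25(41 + 0.25p_{RxPlus}) ⇒ 0.9375p_{RxPlus} = 53.25, so p_{RxPlus} = 56.8.
Then p_{MedCo} = 41 + 0.25·56.8 = 55.2.

56.8, 55.2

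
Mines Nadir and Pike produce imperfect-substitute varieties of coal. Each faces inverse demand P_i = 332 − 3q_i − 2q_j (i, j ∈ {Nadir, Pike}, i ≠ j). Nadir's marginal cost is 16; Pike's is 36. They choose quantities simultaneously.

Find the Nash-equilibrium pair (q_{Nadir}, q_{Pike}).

Mine Nadir's profit: π = q_{Nadir}(332 − 3q_{Nadir} − 2q_{Pike}) − 16q_{Nadir}.
∂π/∂q_{Nadir} = 316 − 6q_{Nadir} − 2q_{Pike} = 0 ⇒ q_{Nadir} = 158/3 − (1/3)q_{Pike}.
Similarly q_{Pike} = 148/3 − (1/3)q_{Nadir}.
Substituting the second reaction function into the first: q_{Nadir} = 158/3 − (1/3)(148/3 − (1/3)q_{Nadir}), which gives (8/9)q_{Nadir} = 326/9 ⇒ q_{Nadir} = 40.75.
Then q_{Pike} = 148/3 − (1/3)·40.75 = 35.75.

40.75, 35.75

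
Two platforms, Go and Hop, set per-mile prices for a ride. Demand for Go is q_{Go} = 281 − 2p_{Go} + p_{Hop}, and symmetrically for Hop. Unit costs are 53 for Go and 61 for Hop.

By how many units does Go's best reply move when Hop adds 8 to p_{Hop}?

2

Go's profit: π = (p_{Go} − 53)(281 − 2p_{Go} + p_{Hop}).
∂π/∂p_{Go} = 387 − 4p_{Go} + p_{Hop} = 0 ⇒ p_{Go} = 96.75 + 0.25p_{Hop}.
The reaction-function slope is 0.25, so an 8-unit rise in p_{Hop} moves p_{Go} by 0.25 × 8 = 2. Go's best response rises — the actions are strategic complements.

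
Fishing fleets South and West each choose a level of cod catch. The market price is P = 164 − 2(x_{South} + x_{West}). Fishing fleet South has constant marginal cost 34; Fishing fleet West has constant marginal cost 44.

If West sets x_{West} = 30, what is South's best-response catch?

Fishing fleet South's profit: π = x_{South}(164 − 2(x_{South} + x_{West})) − 34x_{South}.
∂π/∂x_{South} = 130 − 4x_{South} − 2x_{West} = 0, so x_{South} = 32.5 − 0.5x_{West}.
At x_{West} = 30: x_{South} = 32.5 − 0.5·30 = 17.5.

17.5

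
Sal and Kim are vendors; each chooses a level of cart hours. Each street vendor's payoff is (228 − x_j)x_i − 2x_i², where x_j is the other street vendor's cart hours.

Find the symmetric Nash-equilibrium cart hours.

Sal's payoff is (228 − x_K)x_S − 2x_S².
∂π/∂x_S = 228 − x_K − 4x_S = 0, so x_S = 57 − 0.25x_K.
The game is symmetric, so in equilibrium x_K = x_S: the reaction function gives 1.25x_S = 57, hence x_S = 45.6.

45.6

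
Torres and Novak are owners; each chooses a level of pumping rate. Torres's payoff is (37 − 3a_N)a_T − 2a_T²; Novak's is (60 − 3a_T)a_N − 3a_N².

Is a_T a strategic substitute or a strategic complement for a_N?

strategic substitutes

Expanding Torres's payoff: 37a_T − 3a_Na_T − 2a_T².
∂π/∂a_T = 37 − 3a_N − 4a_T = 0, so a_T = 9.25 − 0.75a_N.
The best-response slope da_T/da_N = −0.75 < 0: the reaction function is downward-sloping, so the choices are strategic substitutes.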